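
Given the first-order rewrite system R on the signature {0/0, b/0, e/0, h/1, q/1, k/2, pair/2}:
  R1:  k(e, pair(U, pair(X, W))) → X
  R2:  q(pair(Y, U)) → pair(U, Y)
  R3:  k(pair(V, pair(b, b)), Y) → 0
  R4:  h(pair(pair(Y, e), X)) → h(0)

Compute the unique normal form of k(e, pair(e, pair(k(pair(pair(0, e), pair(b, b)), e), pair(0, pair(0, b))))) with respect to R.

0

1. k(e, pair(e, pair(k(pair(pair(0, e), pair(b, b)), e), pair(0, pair(0, b)))))  →  k(pair(pair(0, e), pair(b, b)), e)   [R1 at ε]
2. k(pair(pair(0, e), pair(b, b)), e)  →  0   [R3 at ε]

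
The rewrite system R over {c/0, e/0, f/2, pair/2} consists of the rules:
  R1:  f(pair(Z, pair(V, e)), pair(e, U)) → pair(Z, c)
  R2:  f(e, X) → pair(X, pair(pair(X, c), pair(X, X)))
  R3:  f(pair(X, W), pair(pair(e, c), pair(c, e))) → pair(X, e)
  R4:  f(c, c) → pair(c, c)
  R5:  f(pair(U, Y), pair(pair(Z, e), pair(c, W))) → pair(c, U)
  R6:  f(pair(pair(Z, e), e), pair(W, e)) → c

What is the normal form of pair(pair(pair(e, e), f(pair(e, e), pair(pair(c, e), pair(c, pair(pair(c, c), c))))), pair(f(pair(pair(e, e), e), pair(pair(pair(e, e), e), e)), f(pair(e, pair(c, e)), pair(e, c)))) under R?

pair(pair(pair(e, e), pair(c, e)), pair(c, pair(e, c)))

1. pair(pair(pair(e, e), f(pair(e, e), pair(pair(c, e), pair(c, pair(pair(c, c), c))))), pair(f(pair(pair(e, e), e), pair(pair(pair(e, e), e), e)), f(pair(e, pair(c, e)), pair(e, c))))  →  pair(pair(pair(e, e), pair(c, e)), pair(f(pair(pair(e, e), e), pair(pair(pair(e, e), e), e)), f(pair(e, pair(c, e)), pair(e, c))))   [R5 at 1.2]
2. pair(pair(pair(e, e), pair(c, e)), pair(f(pair(pair(e, e), e), pair(pair(pair(e, e), e), e)), f(pair(e, pair(c, e)), pair(e, c))))  →  pair(pair(pair(e, e), pair(c, e)), pair(c, f(pair(e, pair(c, e)), pair(e, c))))   [R6 at 2.1]
3. pair(pair(pair(e, e), pair(c, e)), pair(c, f(pair(e, pair(c, e)), pair(e, c))))  →  pair(pair(pair(e, e), pair(c, e)), pair(c, pair(e, c)))   [R1 at 2.2]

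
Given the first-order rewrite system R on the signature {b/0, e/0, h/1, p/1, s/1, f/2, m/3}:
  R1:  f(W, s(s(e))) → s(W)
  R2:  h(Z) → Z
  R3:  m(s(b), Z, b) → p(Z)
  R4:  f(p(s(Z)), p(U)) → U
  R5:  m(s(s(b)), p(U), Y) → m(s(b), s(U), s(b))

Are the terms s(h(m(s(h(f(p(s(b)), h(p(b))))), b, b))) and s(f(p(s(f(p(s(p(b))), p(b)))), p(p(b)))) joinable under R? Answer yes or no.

yes — NF(t₁) = s(p(b)), NF(t₂) = s(p(b))

Reduce t₁ = s(h(m(s(h(f(p(s(b)), h(p(b))))), b, b))):
1. s(h(m(s(h(f(p(s(b)), h(p(b))))), b, b)))  →  s(m(s(h(f(p(s(b)), h(p(b))))), b, b))   [R2 at 1]
2. s(m(s(h(f(p(s(b)), h(p(b))))), b, b))  →  s(m(s(f(p(s(b)), h(p(b)))), b, b))   [R2 at 1.1.1]
3. s(m(s(f(p(s(b)), h(p(b)))), b, b))  →  s(m(s(f(p(s(b)), p(b))), b, b))   [R2 at 1.1.1.2]
4. s(m(s(f(p(s(b)), p(b))), b, b))  →  s(m(s(b), b, b))   [R4 at 1.1.1]
5. s(m(s(b), b, b))  →  s(p(b))   [R3 at 1]

Reduce t₂ = s(f(p(s(f(p(s(p(b))), p(b)))), p(p(b)))):
1. s(f(p(s(f(p(s(p(b))), p(b)))), p(p(b))))  →  s(p(b))   [R4 at 1]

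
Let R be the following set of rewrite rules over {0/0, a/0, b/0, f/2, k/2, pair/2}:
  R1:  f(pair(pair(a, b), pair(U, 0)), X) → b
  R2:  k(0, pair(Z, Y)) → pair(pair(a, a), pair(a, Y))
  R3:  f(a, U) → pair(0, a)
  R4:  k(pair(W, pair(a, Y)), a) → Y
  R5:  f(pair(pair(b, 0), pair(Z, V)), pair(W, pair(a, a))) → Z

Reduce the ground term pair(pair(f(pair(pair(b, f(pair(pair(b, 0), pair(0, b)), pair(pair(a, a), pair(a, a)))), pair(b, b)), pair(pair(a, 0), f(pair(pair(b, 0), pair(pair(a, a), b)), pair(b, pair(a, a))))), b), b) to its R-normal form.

1. pair(pair(f(pair(pair(b, f(pair(pair(b, 0), pair(0, b)), pair(pair(a, a), pair(a, a)))), pair(b, b)), pair(pair(a, 0), f(pair(pair(b, 0), pair(pair(a, a), b)), pair(b, pair(a, a))))), b), b)  →  pair(pair(f(pair(pair(b, 0), pair(b, b)), pair(pair(a, 0), f(pair(pair(b, 0), pair(pair(a, a), b)), pair(b, pair(a, a))))), b), b)   [R5 at 1.1.1.1.2]
2. pair(pair(f(pair(pair(b, 0), pair(b, b)), pair(pair(a, 0), f(pair(pair(b, 0), pair(pair(a, a), b)), pair(b, pair(a, a))))), b), b)  →  pair(pair(f(pair(pair(b, 0), pair(b, b)), pair(pair(a, 0), pair(a, a))), b), b)   [R5 at 1.1.2.2]
3. pair(pair(f(pair(pair(b, 0), pair(b, b)), pair(pair(a, 0), pair(a, a))), b), b)  →  pair(pair(b, b), b)   [R5 at 1.1]

pair(pair(b, b), b)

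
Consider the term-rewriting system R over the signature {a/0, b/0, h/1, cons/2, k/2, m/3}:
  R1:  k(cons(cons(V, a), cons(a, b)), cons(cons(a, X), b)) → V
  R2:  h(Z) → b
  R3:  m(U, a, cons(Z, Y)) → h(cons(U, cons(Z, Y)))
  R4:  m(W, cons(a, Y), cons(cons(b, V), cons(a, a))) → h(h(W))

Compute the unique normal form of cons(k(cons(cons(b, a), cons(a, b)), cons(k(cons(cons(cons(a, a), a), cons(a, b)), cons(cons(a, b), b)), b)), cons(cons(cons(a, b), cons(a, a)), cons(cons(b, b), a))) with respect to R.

1. cons(k(cons(cons(b, a), cons(a, b)), cons(k(cons(cons(cons(a, a), a), cons(a, b)), cons(cons(a, b), b)), b)), cons(cons(cons(a, b), cons(a, a)), cons(cons(b, b), a)))  →  cons(k(cons(cons(b, a), cons(a, b)), cons(cons(a, a), b)), cons(cons(cons(a, b), cons(a, a)), cons(cons(b, b), a)))   [R1 at 1.2.1]
2. cons(k(cons(cons(b, a), cons(a, b)), cons(cons(a, a), b)), cons(cons(cons(a, b), cons(a, a)), cons(cons(b, b), a)))  →  cons(b, cons(cons(cons(a, b), cons(a, a)), cons(cons(b, b), a)))   [R1 at 1]

cons(b, cons(cons(cons(a, b), cons(a, a)), cons(cons(b, b), a)))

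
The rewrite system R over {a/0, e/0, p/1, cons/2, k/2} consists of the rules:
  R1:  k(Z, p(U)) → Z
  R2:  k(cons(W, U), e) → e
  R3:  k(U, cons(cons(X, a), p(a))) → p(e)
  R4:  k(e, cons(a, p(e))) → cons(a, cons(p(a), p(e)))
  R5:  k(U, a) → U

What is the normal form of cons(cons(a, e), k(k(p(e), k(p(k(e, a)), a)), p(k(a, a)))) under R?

1. cons(cons(a, e), k(k(p(e), k(p(k(e, a)), a)), p(k(a, a))))  →  cons(cons(a, e), k(p(e), k(p(k(e, a)), a)))   [R1 at 2]
2. cons(cons(a, e), k(p(e), k(p(k(e, a)), a)))  →  cons(cons(a, e), k(p(e), p(k(e, a))))   [R5 at 2.2]
3. cons(cons(a, e), k(p(e), p(k(e, a))))  →  cons(cons(a, e), p(e))   [R1 at 2]

cons(cons(a, e), p(e))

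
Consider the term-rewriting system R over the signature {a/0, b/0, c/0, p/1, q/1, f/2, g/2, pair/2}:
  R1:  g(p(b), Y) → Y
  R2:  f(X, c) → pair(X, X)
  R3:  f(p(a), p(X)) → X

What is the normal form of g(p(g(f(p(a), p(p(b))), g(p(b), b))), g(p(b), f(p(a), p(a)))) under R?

a

1. g(p(g(f(p(a), p(p(b))), g(p(b), b))), g(p(b), f(p(a), p(a))))  →  g(p(g(p(b), g(p(b), b))), g(p(b), f(p(a), p(a))))   [R3 at 1.1.1]
2. g(p(g(p(b), g(p(b), b))), g(p(b), f(p(a), p(a))))  →  g(p(g(p(b), b)), g(p(b), f(p(a), p(a))))   [R1 at 1.1]
3. g(p(g(p(b), b)), g(p(b), f(p(a), p(a))))  →  g(p(b), g(p(b), f(p(a), p(a))))   [R1 at 1.1]
4. g(p(b), g(p(b), f(p(a), p(a))))  →  g(p(b), f(p(a), p(a)))   [R1 at ε]
5. g(p(b), f(p(a), p(a)))  →  f(p(a), p(a))   [R1 at ε]
6. f(p(a), p(a))  →  a   [R3 at ε]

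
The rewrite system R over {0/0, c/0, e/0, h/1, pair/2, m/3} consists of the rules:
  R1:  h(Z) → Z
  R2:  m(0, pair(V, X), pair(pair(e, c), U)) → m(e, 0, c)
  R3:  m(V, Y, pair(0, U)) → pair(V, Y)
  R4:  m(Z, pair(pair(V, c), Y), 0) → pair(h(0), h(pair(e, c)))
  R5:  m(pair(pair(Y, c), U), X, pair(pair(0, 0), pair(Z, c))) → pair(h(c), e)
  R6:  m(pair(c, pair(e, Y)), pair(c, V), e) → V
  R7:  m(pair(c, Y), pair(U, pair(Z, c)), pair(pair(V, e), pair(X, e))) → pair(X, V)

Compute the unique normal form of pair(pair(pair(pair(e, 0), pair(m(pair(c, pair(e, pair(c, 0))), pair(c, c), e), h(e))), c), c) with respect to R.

1. pair(pair(pair(pair(e, 0), pair(m(pair(c, pair(e, pair(c, 0))), pair(c, c), e), h(e))), c), c)  →  pair(pair(pair(pair(e, 0), pair(c, h(e))), c), c)   [R6 at 1.1.2.1]
2. pair(pair(pair(pair(e, 0), pair(c, h(e))), c), c)  →  pair(pair(pair(pair(e, 0), pair(c, e)), c), c)   [R1 at 1.1.2.2]

pair(pair(pair(pair(e, 0), pair(c, e)), c), c)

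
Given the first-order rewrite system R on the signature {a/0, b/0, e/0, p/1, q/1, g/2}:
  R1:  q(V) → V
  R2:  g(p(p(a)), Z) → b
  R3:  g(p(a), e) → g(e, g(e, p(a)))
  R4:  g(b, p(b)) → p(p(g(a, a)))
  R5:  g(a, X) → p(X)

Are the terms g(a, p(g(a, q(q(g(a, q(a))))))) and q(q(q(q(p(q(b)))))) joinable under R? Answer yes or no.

Reduce t₁ = g(a, p(g(a, q(q(g(a, q(a))))))):
1. g(a, p(g(a, q(q(g(a, q(a)))))))  →  p(p(g(a, q(q(g(a, q(a)))))))   [R5 at ε]
2. p(p(g(a, q(q(g(a, q(a)))))))  →  p(p(p(q(q(g(a, q(a)))))))   [R5 at 1.1]
3. p(p(p(q(q(g(a, q(a)))))))  →  p(p(p(q(g(a, q(a))))))   [R1 at 1.1.1]
4. p(p(p(q(g(a, q(a))))))  →  p(p(p(g(a, q(a)))))   [R1 at 1.1.1]
5. p(p(p(g(a, q(a)))))  →  p(p(p(p(q(a)))))   [R5 at 1.1.1]
6. p(p(p(p(q(a)))))  →  p(p(p(p(a))))   [R1 at 1.1.1.1]

Reduce t₂ = q(q(q(q(p(q(b)))))):
1. q(q(q(q(p(q(b))))))  →  q(q(q(p(q(b)))))   [R1 at ε]
2. q(q(q(p(q(b)))))  →  q(q(p(q(b))))   [R1 at ε]
3. q(q(p(q(b))))  →  q(p(q(b)))   [R1 at ε]
4. q(p(q(b)))  →  p(q(b))   [R1 at ε]
5. p(q(b))  →  p(b)   [R1 at 1]

no — NF(t₁) = p(p(p(p(a)))), NF(t₂) = p(b)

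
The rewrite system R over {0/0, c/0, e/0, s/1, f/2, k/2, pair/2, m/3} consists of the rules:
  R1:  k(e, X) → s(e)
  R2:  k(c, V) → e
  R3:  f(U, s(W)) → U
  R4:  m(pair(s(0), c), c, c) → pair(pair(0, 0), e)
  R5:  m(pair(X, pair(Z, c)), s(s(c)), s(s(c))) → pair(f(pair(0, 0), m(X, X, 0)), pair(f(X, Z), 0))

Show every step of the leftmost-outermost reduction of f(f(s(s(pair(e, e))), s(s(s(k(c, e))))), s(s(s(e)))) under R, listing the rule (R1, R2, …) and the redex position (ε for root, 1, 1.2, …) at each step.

1. f(f(s(s(pair(e, e))), s(s(s(k(c, e))))), s(s(s(e))))  →  f(s(s(pair(e, e))), s(s(s(k(c, e)))))   [R3 at ε]
2. f(s(s(pair(e, e))), s(s(s(k(c, e)))))  →  s(s(pair(e, e)))   [R3 at ε]

s(s(pair(e, e)))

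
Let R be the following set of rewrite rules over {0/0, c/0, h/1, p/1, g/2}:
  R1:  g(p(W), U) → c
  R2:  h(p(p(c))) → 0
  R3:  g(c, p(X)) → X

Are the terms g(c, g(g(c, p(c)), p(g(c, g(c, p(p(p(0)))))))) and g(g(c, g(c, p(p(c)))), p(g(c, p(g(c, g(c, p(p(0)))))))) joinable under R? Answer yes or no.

Reduce t₁ = g(c, g(g(c, p(c)), p(g(c, g(c, p(p(p(0)))))))):
1. g(c, g(g(c, p(c)), p(g(c, g(c, p(p(p(0))))))))  →  g(c, g(c, p(g(c, g(c, p(p(p(0))))))))   [R3 at 2.1]
2. g(c, g(c, p(g(c, g(c, p(p(p(0))))))))  →  g(c, g(c, g(c, p(p(p(0))))))   [R3 at 2]
3. g(c, g(c, g(c, p(p(p(0))))))  →  g(c, g(c, p(p(0))))   [R3 at 2.2]
4. g(c, g(c, p(p(0))))  →  g(c, p(0))   [R3 at 2]
5. g(c, p(0))  →  0   [R3 at ε]

Reduce t₂ = g(g(c, g(c, p(p(c)))), p(g(c, p(g(c, g(c, p(p(0)))))))):
1. g(g(c, g(c, p(p(c)))), p(g(c, p(g(c, g(c, p(p(0))))))))  →  g(g(c, p(c)), p(g(c, p(g(c, g(c, p(p(0))))))))   [R3 at 1.2]
2. g(g(c, p(c)), p(g(c, p(g(c, g(c, p(p(0))))))))  →  g(c, p(g(c, p(g(c, g(c, p(p(0))))))))   [R3 at 1]
3. g(c, p(g(c, p(g(c, g(c, p(p(0))))))))  →  g(c, p(g(c, g(c, p(p(0))))))   [R3 at ε]
4. g(c, p(g(c, g(c, p(p(0))))))  →  g(c, g(c, p(p(0))))   [R3 at ε]
5. g(c, g(c, p(p(0))))  →  g(c, p(0))   [R3 at 2]
6. g(c, p(0))  →  0   [R3 at ε]

yes — NF(t₁) = 0, NF(t₂) = 0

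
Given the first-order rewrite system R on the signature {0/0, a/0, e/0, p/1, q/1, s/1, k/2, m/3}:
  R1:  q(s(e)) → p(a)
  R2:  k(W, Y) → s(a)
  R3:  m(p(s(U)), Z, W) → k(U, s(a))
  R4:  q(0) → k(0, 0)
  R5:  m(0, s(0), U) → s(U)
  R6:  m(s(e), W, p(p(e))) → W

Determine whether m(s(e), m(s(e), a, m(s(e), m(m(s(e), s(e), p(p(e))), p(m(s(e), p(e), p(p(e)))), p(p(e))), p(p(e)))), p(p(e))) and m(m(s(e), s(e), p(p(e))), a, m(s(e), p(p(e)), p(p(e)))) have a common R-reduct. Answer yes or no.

Reduce t₁ = m(s(e), m(s(e), a, m(s(e), m(m(s(e), s(e), p(p(e))), p(m(s(e), p(e), p(p(e)))), p(p(e))), p(p(e)))), p(p(e))):
1. m(s(e), m(s(e), a, m(s(e), m(m(s(e), s(e), p(p(e))), p(m(s(e), p(e), p(p(e)))), p(p(e))), p(p(e)))), p(p(e)))  →  m(s(e), a, m(s(e), m(m(s(e), s(e), p(p(e))), p(m(s(e), p(e), p(p(e)))), p(p(e))), p(p(e))))   [R6 at ε]
2. m(s(e), a, m(s(e), m(m(s(e), s(e), p(p(e))), p(m(s(e), p(e), p(p(e)))), p(p(e))), p(p(e))))  →  m(s(e), a, m(m(s(e), s(e), p(p(e))), p(m(s(e), p(e), p(p(e)))), p(p(e))))   [R6 at 3]
3. m(s(e), a, m(m(s(e), s(e), p(p(e))), p(m(s(e), p(e), p(p(e)))), p(p(e))))  →  m(s(e), a, m(s(e), p(m(s(e), p(e), p(p(e)))), p(p(e))))   [R6 at 3.1]
4. m(s(e), a, m(s(e), p(m(s(e), p(e), p(p(e)))), p(p(e))))  →  m(s(e), a, p(m(s(e), p(e), p(p(e)))))   [R6 at 3]
5. m(s(e), a, p(m(s(e), p(e), p(p(e)))))  →  m(s(e), a, p(p(e)))   [R6 at 3.1]
6. m(s(e), a, p(p(e)))  →  a   [R6 at ε]

Reduce t₂ = m(m(s(e), s(e), p(p(e))), a, m(s(e), p(p(e)), p(p(e)))):
1. m(m(s(e), s(e), p(p(e))), a, m(s(e), p(p(e)), p(p(e))))  →  m(s(e), a, m(s(e), p(p(e)), p(p(e))))   [R6 at 1]
2. m(s(e), a, m(s(e), p(p(e)), p(p(e))))  →  m(s(e), a, p(p(e)))   [R6 at 3]
3. m(s(e), a, p(p(e)))  →  a   [R6 at ε]

yes — NF(t₁) = a, NF(t₂) = a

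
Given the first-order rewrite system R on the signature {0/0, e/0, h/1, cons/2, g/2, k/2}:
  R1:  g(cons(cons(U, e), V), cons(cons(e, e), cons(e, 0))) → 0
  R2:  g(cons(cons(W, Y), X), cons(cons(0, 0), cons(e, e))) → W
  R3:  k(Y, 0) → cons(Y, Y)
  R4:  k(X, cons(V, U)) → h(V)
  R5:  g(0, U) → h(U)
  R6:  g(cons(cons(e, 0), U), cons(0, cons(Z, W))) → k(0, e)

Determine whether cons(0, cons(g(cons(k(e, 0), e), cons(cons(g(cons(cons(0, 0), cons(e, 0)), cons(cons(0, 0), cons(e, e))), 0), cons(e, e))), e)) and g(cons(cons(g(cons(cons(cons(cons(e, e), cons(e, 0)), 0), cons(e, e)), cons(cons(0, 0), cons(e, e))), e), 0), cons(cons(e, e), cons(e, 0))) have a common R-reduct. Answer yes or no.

Reduce t₁ = cons(0, cons(g(cons(k(e, 0), e), cons(cons(g(cons(cons(0, 0), cons(e, 0)), cons(cons(0, 0), cons(e, e))), 0), cons(e, e))), e)):
1. cons(0, cons(g(cons(k(e, 0), e), cons(cons(g(cons(cons(0, 0), cons(e, 0)), cons(cons(0, 0), cons(e, e))), 0), cons(e, e))), e))  →  cons(0, cons(g(cons(cons(e, e), e), cons(cons(g(cons(cons(0, 0), cons(e, 0)), cons(cons(0, 0), cons(e, e))), 0), cons(e, e))), e))   [R3 at 2.1.1.1]
2. cons(0, cons(g(cons(cons(e, e), e), cons(cons(g(cons(cons(0, 0), cons(e, 0)), cons(cons(0, 0), cons(e, e))), 0), cons(e, e))), e))  →  cons(0, cons(g(cons(cons(e, e), e), cons(cons(0, 0), cons(e, e))), e))   [R2 at 2.1.2.1.1]
3. cons(0, cons(g(cons(cons(e, e), e), cons(cons(0, 0), cons(e, e))), e))  →  cons(0, cons(e, e))   [R2 at 2.1]

Reduce t₂ = g(cons(cons(g(cons(cons(cons(cons(e, e), cons(e, 0)), 0), cons(e, e)), cons(cons(0, 0), cons(e, e))), e), 0), cons(cons(e, e), cons(e, 0))):
1. g(cons(cons(g(cons(cons(cons(cons(e, e), cons(e, 0)), 0), cons(e, e)), cons(cons(0, 0), cons(e, e))), e), 0), cons(cons(e, e), cons(e, 0)))  →  0   [R1 at ε]

no — NF(t₁) = cons(0, cons(e, e)), NF(t₂) = 0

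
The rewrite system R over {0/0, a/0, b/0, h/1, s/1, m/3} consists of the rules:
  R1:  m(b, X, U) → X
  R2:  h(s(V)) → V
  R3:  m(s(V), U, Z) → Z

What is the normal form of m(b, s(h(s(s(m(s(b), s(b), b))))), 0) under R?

s(s(b))

1. m(b, s(h(s(s(m(s(b), s(b), b))))), 0)  →  s(h(s(s(m(s(b), s(b), b)))))   [R1 at ε]
2. s(h(s(s(m(s(b), s(b), b)))))  →  s(s(m(s(b), s(b), b)))   [R2 at 1]
3. s(s(m(s(b), s(b), b)))  →  s(s(b))   [R3 at 1.1]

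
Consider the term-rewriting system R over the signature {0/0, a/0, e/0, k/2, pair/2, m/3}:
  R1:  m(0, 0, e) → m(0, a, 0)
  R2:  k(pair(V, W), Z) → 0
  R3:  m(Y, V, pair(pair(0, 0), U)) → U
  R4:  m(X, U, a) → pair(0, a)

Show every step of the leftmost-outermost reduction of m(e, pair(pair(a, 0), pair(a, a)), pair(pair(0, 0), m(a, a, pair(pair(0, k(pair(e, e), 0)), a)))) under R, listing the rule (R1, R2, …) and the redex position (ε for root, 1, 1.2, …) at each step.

a

1. m(e, pair(pair(a, 0), pair(a, a)), pair(pair(0, 0), m(a, a, pair(pair(0, k(pair(e, e), 0)), a))))  →  m(a, a, pair(pair(0, k(pair(e, e), 0)), a))   [R3 at ε]
2. m(a, a, pair(pair(0, k(pair(e, e), 0)), a))  →  m(a, a, pair(pair(0, 0), a))   [R2 at 3.1.2]
3. m(a, a, pair(pair(0, 0), a))  →  a   [R3 at ε]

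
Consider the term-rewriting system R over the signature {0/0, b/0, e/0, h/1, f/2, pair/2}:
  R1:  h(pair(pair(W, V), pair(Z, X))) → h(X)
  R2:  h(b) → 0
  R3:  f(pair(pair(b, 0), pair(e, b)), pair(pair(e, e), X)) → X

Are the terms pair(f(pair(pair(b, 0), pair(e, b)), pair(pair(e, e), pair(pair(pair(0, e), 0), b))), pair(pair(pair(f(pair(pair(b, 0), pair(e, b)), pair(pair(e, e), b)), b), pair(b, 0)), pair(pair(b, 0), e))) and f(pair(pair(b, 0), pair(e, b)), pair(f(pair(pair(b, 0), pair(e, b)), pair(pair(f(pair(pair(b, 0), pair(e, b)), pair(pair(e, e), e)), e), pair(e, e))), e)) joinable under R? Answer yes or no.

Reduce t₁ = pair(f(pair(pair(b, 0), pair(e, b)), pair(pair(e, e), pair(pair(pair(0, e), 0), b))), pair(pair(pair(f(pair(pair(b, 0), pair(e, b)), pair(pair(e, e), b)), b), pair(b, 0)), pair(pair(b, 0), e))):
1. pair(f(pair(pair(b, 0), pair(e, b)), pair(pair(e, e), pair(pair(pair(0, e), 0), b))), pair(pair(pair(f(pair(pair(b, 0), pair(e, b)), pair(pair(e, e), b)), b), pair(b, 0)), pair(pair(b, 0), e)))  →  pair(pair(pair(pair(0, e), 0), b), pair(pair(pair(f(pair(pair(b, 0), pair(e, b)), pair(pair(e, e), b)), b), pair(b, 0)), pair(pair(b, 0), e)))   [R3 at 1]
2. pair(pair(pair(pair(0, e), 0), b), pair(pair(pair(f(pair(pair(b, 0), pair(e, b)), pair(pair(e, e), b)), b), pair(b, 0)), pair(pair(b, 0), e)))  →  pair(pair(pair(pair(0, e), 0), b), pair(pair(pair(b, b), pair(b, 0)), pair(pair(b, 0), e)))   [R3 at 2.1.1.1]

Reduce t₂ = f(pair(pair(b, 0), pair(e, b)), pair(f(pair(pair(b, 0), pair(e, b)), pair(pair(f(pair(pair(b, 0), pair(e, b)), pair(pair(e, e), e)), e), pair(e, e))), e)):
1. f(pair(pair(b, 0), pair(e, b)), pair(f(pair(pair(b, 0), pair(e, b)), pair(pair(f(pair(pair(b, 0), pair(e, b)), pair(pair(e, e), e)), e), pair(e, e))), e))  →  f(pair(pair(b, 0), pair(e, b)), pair(f(pair(pair(b, 0), pair(e, b)), pair(pair(e, e), pair(e, e))), e))   [R3 at 2.1.2.1.1]
2. f(pair(pair(b, 0), pair(e, b)), pair(f(pair(pair(b, 0), pair(e, b)), pair(pair(e, e), pair(e, e))), e))  →  f(pair(pair(b, 0), pair(e, b)), pair(pair(e, e), e))   [R3 at 2.1]
3. f(pair(pair(b, 0), pair(e, b)), pair(pair(e, e), e))  →  e   [R3 at ε]

no — NF(t₁) = pair(pair(pair(pair(0, e), 0), b), pair(pair(pair(b, b), pair(b, 0)), pair(pair(b, 0), e))), NF(t₂) = e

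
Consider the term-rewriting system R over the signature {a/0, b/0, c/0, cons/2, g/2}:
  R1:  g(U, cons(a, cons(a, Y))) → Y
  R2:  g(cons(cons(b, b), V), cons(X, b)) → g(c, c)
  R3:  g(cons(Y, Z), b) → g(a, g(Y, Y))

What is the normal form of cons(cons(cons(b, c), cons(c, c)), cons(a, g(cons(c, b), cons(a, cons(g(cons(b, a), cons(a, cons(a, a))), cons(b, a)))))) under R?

1. cons(cons(cons(b, c), cons(c, c)), cons(a, g(cons(c, b), cons(a, cons(g(cons(b, a), cons(a, cons(a, a))), cons(b, a))))))  →  cons(cons(cons(b, c), cons(c, c)), cons(a, g(cons(c, b), cons(a, cons(a, cons(b, a))))))   [R1 at 2.2.2.2.1]
2. cons(cons(cons(b, c), cons(c, c)), cons(a, g(cons(c, b), cons(a, cons(a, cons(b, a))))))  →  cons(cons(cons(b, c), cons(c, c)), cons(a, cons(b, a)))   [R1 at 2.2]

cons(cons(cons(b, c), cons(c, c)), cons(a, cons(b, a)))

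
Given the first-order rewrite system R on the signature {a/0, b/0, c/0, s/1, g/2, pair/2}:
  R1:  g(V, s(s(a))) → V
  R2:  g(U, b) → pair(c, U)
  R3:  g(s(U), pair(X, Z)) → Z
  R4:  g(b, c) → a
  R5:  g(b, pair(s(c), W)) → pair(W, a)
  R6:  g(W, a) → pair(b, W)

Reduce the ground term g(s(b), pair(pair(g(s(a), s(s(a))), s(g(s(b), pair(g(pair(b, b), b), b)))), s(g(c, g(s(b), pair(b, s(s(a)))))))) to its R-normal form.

1. g(s(b), pair(pair(g(s(a), s(s(a))), s(g(s(b), pair(g(pair(b, b), b), b)))), s(g(c, g(s(b), pair(b, s(s(a))))))))  →  s(g(c, g(s(b), pair(b, s(s(a))))))   [R3 at ε]
2. s(g(c, g(s(b), pair(b, s(s(a))))))  →  s(g(c, s(s(a))))   [R3 at 1.2]
3. s(g(c, s(s(a))))  →  s(c)   [R1 at 1]

s(c)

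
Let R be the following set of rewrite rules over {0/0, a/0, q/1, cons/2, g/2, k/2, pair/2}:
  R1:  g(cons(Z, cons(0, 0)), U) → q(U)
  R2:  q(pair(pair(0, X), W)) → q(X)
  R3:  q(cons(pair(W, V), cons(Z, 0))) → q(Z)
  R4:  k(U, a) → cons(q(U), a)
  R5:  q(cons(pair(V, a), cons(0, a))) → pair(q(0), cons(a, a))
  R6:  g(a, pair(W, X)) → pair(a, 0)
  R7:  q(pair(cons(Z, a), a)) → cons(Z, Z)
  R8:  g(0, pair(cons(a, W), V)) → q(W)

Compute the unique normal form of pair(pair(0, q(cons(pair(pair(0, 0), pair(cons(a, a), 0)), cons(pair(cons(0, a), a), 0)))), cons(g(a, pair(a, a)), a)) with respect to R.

pair(pair(0, cons(0, 0)), cons(pair(a, 0), a))

1. pair(pair(0, q(cons(pair(pair(0, 0), pair(cons(a, a), 0)), cons(pair(cons(0, a), a), 0)))), cons(g(a, pair(a, a)), a))  →  pair(pair(0, q(pair(cons(0, a), a))), cons(g(a, pair(a, a)), a))   [R3 at 1.2]
2. pair(pair(0, q(pair(cons(0, a), a))), cons(g(a, pair(a, a)), a))  →  pair(pair(0, cons(0, 0)), cons(g(a, pair(a, a)), a))   [R7 at 1.2]
3. pair(pair(0, cons(0, 0)), cons(g(a, pair(a, a)), a))  →  pair(pair(0, cons(0, 0)), cons(pair(a, 0), a))   [R6 at 2.1]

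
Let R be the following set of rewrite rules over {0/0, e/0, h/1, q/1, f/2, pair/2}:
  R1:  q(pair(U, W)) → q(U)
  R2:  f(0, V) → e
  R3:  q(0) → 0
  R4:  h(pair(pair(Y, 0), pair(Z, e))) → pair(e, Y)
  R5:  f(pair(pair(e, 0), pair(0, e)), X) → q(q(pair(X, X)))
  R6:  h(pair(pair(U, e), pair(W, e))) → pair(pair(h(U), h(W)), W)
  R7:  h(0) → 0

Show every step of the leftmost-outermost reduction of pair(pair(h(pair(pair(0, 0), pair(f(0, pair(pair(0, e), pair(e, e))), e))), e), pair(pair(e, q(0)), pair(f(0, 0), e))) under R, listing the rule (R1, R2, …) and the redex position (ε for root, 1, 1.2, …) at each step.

pair(pair(pair(e, 0), e), pair(pair(e, 0), pair(e, e)))

1. pair(pair(h(pair(pair(0, 0), pair(f(0, pair(pair(0, e), pair(e, e))), e))), e), pair(pair(e, q(0)), pair(f(0, 0), e)))  →  pair(pair(pair(e, 0), e), pair(pair(e, q(0)), pair(f(0, 0), e)))   [R4 at 1.1]
2. pair(pair(pair(e, 0), e), pair(pair(e, q(0)), pair(f(0, 0), e)))  →  pair(pair(pair(e, 0), e), pair(pair(e, 0), pair(f(0, 0), e)))   [R3 at 2.1.2]
3. pair(pair(pair(e, 0), e), pair(pair(e, 0), pair(f(0, 0), e)))  →  pair(pair(pair(e, 0), e), pair(pair(e, 0), pair(e, e)))   [R2 at 2.2.1]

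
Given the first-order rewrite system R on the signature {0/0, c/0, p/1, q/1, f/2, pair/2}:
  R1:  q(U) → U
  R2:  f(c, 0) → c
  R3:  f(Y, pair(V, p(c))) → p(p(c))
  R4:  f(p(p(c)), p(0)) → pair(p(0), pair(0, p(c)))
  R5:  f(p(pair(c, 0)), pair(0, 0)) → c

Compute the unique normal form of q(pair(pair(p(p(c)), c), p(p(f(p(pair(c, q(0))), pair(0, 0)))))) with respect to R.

pair(pair(p(p(c)), c), p(p(c)))

1. q(pair(pair(p(p(c)), c), p(p(f(p(pair(c, q(0))), pair(0, 0))))))  →  pair(pair(p(p(c)), c), p(p(f(p(pair(c, q(0))), pair(0, 0)))))   [R1 at ε]
2. pair(pair(p(p(c)), c), p(p(f(p(pair(c, q(0))), pair(0, 0)))))  →  pair(pair(p(p(c)), c), p(p(f(p(pair(c, 0)), pair(0, 0)))))   [R1 at 2.1.1.1.1.2]
3. pair(pair(p(p(c)), c), p(p(f(p(pair(c, 0)), pair(0, 0)))))  →  pair(pair(p(p(c)), c), p(p(c)))   [R5 at 2.1.1]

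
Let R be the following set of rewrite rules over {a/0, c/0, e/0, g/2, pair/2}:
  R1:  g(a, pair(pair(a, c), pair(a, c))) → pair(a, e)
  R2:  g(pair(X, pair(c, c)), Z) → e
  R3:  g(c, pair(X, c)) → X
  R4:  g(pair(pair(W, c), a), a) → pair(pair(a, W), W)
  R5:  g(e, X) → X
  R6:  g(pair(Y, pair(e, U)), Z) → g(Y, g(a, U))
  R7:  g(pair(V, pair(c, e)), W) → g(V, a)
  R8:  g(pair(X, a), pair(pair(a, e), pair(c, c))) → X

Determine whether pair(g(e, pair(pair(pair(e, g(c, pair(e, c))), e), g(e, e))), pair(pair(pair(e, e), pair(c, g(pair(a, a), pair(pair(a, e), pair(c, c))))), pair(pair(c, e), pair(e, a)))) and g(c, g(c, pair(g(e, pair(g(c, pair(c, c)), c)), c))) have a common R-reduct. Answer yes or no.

Reduce t₁ = pair(g(e, pair(pair(pair(e, g(c, pair(e, c))), e), g(e, e))), pair(pair(pair(e, e), pair(c, g(pair(a, a), pair(pair(a, e), pair(c, c))))), pair(pair(c, e), pair(e, a)))):
1. pair(g(e, pair(pair(pair(e, g(c, pair(e, c))), e), g(e, e))), pair(pair(pair(e, e), pair(c, g(pair(a, a), pair(pair(a, e), pair(c, c))))), pair(pair(c, e), pair(e, a))))  →  pair(pair(pair(pair(e, g(c, pair(e, c))), e), g(e, e)), pair(pair(pair(e, e), pair(c, g(pair(a, a), pair(pair(a, e), pair(c, c))))), pair(pair(c, e), pair(e, a))))   [R5 at 1]
2. pair(pair(pair(pair(e, g(c, pair(e, c))), e), g(e, e)), pair(pair(pair(e, e), pair(c, g(pair(a, a), pair(pair(a, e), pair(c, c))))), pair(pair(c, e), pair(e, a))))  →  pair(pair(pair(pair(e, e), e), g(e, e)), pair(pair(pair(e, e), pair(c, g(pair(a, a), pair(pair(a, e), pair(c, c))))), pair(pair(c, e), pair(e, a))))   [R3 at 1.1.1.2]
3. pair(pair(pair(pair(e, e), e), g(e, e)), pair(pair(pair(e, e), pair(c, g(pair(a, a), pair(pair(a, e), pair(c, c))))), pair(pair(c, e), pair(e, a))))  →  pair(pair(pair(pair(e, e), e), e), pair(pair(pair(e, e), pair(c, g(pair(a, a), pair(pair(a, e), pair(c, c))))), pair(pair(c, e), pair(e, a))))   [R5 at 1.2]
4. pair(pair(pair(pair(e, e), e), e), pair(pair(pair(e, e), pair(c, g(pair(a, a), pair(pair(a, e), pair(c, c))))), pair(pair(c, e), pair(e, a))))  →  pair(pair(pair(pair(e, e), e), e), pair(pair(pair(e, e), pair(c, a)), pair(pair(c, e), pair(e, a))))   [R8 at 2.1.2.2]

Reduce t₂ = g(c, g(c, pair(g(e, pair(g(c, pair(c, c)), c)), c))):
1. g(c, g(c, pair(g(e, pair(g(c, pair(c, c)), c)), c)))  →  g(c, g(e, pair(g(c, pair(c, c)), c)))   [R3 at 2]
2. g(c, g(e, pair(g(c, pair(c, c)), c)))  →  g(c, pair(g(c, pair(c, c)), c))   [R5 at 2]
3. g(c, pair(g(c, pair(c, c)), c))  →  g(c, pair(c, c))   [R3 at ε]
4. g(c, pair(c, c))  →  c   [R3 at ε]

no — NF(t₁) = pair(pair(pair(pair(e, e), e), e), pair(pair(pair(e, e), pair(c, a)), pair(pair(c, e), pair(e, a)))), NF(t₂) = c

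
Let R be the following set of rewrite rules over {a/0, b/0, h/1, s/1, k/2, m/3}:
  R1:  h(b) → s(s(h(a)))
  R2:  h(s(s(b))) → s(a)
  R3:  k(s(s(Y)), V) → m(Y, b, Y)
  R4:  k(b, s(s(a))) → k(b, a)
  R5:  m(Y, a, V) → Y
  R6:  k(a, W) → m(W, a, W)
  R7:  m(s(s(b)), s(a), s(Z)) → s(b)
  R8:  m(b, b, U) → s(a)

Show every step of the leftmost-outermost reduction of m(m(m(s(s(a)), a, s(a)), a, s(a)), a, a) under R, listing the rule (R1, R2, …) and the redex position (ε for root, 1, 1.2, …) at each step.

1. m(m(m(s(s(a)), a, s(a)), a, s(a)), a, a)  →  m(m(s(s(a)), a, s(a)), a, s(a))   [R5 at ε]
2. m(m(s(s(a)), a, s(a)), a, s(a))  →  m(s(s(a)), a, s(a))   [R5 at ε]
3. m(s(s(a)), a, s(a))  →  s(s(a))   [R5 at ε]

s(s(a))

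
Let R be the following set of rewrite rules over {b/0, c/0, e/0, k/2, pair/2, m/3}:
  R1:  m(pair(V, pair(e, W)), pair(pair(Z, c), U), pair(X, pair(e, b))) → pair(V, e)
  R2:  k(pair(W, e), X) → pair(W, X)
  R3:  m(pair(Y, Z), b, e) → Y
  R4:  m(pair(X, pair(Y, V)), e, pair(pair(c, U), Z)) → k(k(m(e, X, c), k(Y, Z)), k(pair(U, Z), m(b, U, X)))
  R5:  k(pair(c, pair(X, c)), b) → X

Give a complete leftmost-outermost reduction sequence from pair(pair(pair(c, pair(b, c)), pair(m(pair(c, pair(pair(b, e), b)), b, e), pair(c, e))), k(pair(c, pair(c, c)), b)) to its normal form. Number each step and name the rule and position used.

1. pair(pair(pair(c, pair(b, c)), pair(m(pair(c, pair(pair(b, e), b)), b, e), pair(c, e))), k(pair(c, pair(c, c)), b))  →  pair(pair(pair(c, pair(b, c)), pair(c, pair(c, e))), k(pair(c, pair(c, c)), b))   [R3 at 1.2.1]
2. pair(pair(pair(c, pair(b, c)), pair(c, pair(c, e))), k(pair(c, pair(c, c)), b))  →  pair(pair(pair(c, pair(b, c)), pair(c, pair(c, e))), c)   [R5 at 2]

pair(pair(pair(c, pair(b, c)), pair(c, pair(c, e))), c)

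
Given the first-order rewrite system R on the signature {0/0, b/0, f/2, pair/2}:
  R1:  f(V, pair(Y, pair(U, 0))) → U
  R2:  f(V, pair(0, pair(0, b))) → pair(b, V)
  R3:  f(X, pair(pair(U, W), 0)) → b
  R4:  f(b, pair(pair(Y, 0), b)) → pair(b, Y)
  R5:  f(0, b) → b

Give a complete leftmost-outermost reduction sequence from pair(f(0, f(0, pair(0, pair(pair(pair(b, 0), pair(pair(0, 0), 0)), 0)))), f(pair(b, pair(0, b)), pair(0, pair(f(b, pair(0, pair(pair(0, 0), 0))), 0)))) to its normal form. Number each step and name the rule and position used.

1. pair(f(0, f(0, pair(0, pair(pair(pair(b, 0), pair(pair(0, 0), 0)), 0)))), f(pair(b, pair(0, b)), pair(0, pair(f(b, pair(0, pair(pair(0, 0), 0))), 0))))  →  pair(f(0, pair(pair(b, 0), pair(pair(0, 0), 0))), f(pair(b, pair(0, b)), pair(0, pair(f(b, pair(0, pair(pair(0, 0), 0))), 0))))   [R1 at 1.2]
2. pair(f(0, pair(pair(b, 0), pair(pair(0, 0), 0))), f(pair(b, pair(0, b)), pair(0, pair(f(b, pair(0, pair(pair(0, 0), 0))), 0))))  →  pair(pair(0, 0), f(pair(b, pair(0, b)), pair(0, pair(f(b, pair(0, pair(pair(0, 0), 0))), 0))))   [R1 at 1]
3. pair(pair(0, 0), f(pair(b, pair(0, b)), pair(0, pair(f(b, pair(0, pair(pair(0, 0), 0))), 0))))  →  pair(pair(0, 0), f(b, pair(0, pair(pair(0, 0), 0))))   [R1 at 2]
4. pair(pair(0, 0), f(b, pair(0, pair(pair(0, 0), 0))))  →  pair(pair(0, 0), pair(0, 0))   [R1 at 2]

pair(pair(0, 0), pair(0, 0))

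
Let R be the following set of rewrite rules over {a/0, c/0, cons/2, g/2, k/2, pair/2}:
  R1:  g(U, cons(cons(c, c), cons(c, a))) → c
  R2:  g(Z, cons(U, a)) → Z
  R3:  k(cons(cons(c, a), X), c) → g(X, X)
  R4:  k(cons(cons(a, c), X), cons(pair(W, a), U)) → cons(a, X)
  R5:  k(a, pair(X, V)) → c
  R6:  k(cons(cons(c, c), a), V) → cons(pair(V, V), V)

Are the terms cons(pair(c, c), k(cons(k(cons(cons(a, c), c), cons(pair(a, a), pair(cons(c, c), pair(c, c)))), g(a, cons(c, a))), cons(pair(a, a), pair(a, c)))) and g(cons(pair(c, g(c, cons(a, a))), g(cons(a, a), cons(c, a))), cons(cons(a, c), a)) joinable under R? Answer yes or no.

yes — NF(t₁) = cons(pair(c, c), cons(a, a)), NF(t₂) = cons(pair(c, c), cons(a, a))

Reduce t₁ = cons(pair(c, c), k(cons(k(cons(cons(a, c), c), cons(pair(a, a), pair(cons(c, c), pair(c, c)))), g(a, cons(c, a))), cons(pair(a, a), pair(a, c)))):
1. cons(pair(c, c), k(cons(k(cons(cons(a, c), c), cons(pair(a, a), pair(cons(c, c), pair(c, c)))), g(a, cons(c, a))), cons(pair(a, a), pair(a, c))))  →  cons(pair(c, c), k(cons(cons(a, c), g(a, cons(c, a))), cons(pair(a, a), pair(a, c))))   [R4 at 2.1.1]
2. cons(pair(c, c), k(cons(cons(a, c), g(a, cons(c, a))), cons(pair(a, a), pair(a, c))))  →  cons(pair(c, c), cons(a, g(a, cons(c, a))))   [R4 at 2]
3. cons(pair(c, c), cons(a, g(a, cons(c, a))))  →  cons(pair(c, c), cons(a, a))   [R2 at 2.2]

Reduce t₂ = g(cons(pair(c, g(c, cons(a, a))), g(cons(a, a), cons(c, a))), cons(cons(a, c), a)):
1. g(cons(pair(c, g(c, cons(a, a))), g(cons(a, a), cons(c, a))), cons(cons(a, c), a))  →  cons(pair(c, g(c, cons(a, a))), g(cons(a, a), cons(c, a)))   [R2 at ε]
2. cons(pair(c, g(c, cons(a, a))), g(cons(a, a), cons(c, a)))  →  cons(pair(c, c), g(cons(a, a), cons(c, a)))   [R2 at 1.2]
3. cons(pair(c, c), g(cons(a, a), cons(c, a)))  →  cons(pair(c, c), cons(a, a))   [R2 at 2]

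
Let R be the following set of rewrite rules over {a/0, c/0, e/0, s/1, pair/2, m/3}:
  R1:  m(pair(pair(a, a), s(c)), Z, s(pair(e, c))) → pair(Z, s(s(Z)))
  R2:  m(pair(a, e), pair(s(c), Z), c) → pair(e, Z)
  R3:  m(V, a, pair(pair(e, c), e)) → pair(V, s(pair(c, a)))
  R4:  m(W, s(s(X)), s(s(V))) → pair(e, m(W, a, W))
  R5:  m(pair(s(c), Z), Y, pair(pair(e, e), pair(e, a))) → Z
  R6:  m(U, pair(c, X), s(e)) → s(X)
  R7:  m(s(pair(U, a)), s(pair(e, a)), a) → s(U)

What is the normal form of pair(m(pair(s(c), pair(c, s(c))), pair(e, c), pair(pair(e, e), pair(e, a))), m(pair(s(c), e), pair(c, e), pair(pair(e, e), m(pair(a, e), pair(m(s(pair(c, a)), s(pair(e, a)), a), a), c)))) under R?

pair(pair(c, s(c)), e)

1. pair(m(pair(s(c), pair(c, s(c))), pair(e, c), pair(pair(e, e), pair(e, a))), m(pair(s(c), e), pair(c, e), pair(pair(e, e), m(pair(a, e), pair(m(s(pair(c, a)), s(pair(e, a)), a), a), c))))  →  pair(pair(c, s(c)), m(pair(s(c), e), pair(c, e), pair(pair(e, e), m(pair(a, e), pair(m(s(pair(c, a)), s(pair(e, a)), a), a), c))))   [R5 at 1]
2. pair(pair(c, s(c)), m(pair(s(c), e), pair(c, e), pair(pair(e, e), m(pair(a, e), pair(m(s(pair(c, a)), s(pair(e, a)), a), a), c))))  →  pair(pair(c, s(c)), m(pair(s(c), e), pair(c, e), pair(pair(e, e), m(pair(a, e), pair(s(c), a), c))))   [R7 at 2.3.2.2.1]
3. pair(pair(c, s(c)), m(pair(s(c), e), pair(c, e), pair(pair(e, e), m(pair(a, e), pair(s(c), a), c))))  →  pair(pair(c, s(c)), m(pair(s(c), e), pair(c, e), pair(pair(e, e), pair(e, a))))   [R2 at 2.3.2]
4. pair(pair(c, s(c)), m(pair(s(c), e), pair(c, e), pair(pair(e, e), pair(e, a))))  →  pair(pair(c, s(c)), e)   [R5 at 2]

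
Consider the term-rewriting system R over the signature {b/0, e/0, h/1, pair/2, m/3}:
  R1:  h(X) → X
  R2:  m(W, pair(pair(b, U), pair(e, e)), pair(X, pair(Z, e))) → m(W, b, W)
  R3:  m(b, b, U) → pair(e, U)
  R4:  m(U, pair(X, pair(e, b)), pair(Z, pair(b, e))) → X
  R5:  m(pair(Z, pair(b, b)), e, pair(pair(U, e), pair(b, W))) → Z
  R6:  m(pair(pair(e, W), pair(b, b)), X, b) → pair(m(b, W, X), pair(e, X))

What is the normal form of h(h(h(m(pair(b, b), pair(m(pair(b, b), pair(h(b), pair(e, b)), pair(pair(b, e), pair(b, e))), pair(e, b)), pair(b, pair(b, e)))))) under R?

b

1. h(h(h(m(pair(b, b), pair(m(pair(b, b), pair(h(b), pair(e, b)), pair(pair(b, e), pair(b, e))), pair(e, b)), pair(b, pair(b, e))))))  →  h(h(m(pair(b, b), pair(m(pair(b, b), pair(h(b), pair(e, b)), pair(pair(b, e), pair(b, e))), pair(e, b)), pair(b, pair(b, e)))))   [R1 at ε]
2. h(h(m(pair(b, b), pair(m(pair(b, b), pair(h(b), pair(e, b)), pair(pair(b, e), pair(b, e))), pair(e, b)), pair(b, pair(b, e)))))  →  h(m(pair(b, b), pair(m(pair(b, b), pair(h(b), pair(e, b)), pair(pair(b, e), pair(b, e))), pair(e, b)), pair(b, pair(b, e))))   [R1 at ε]
3. h(m(pair(b, b), pair(m(pair(b, b), pair(h(b), pair(e, b)), pair(pair(b, e), pair(b, e))), pair(e, b)), pair(b, pair(b, e))))  →  m(pair(b, b), pair(m(pair(b, b), pair(h(b), pair(e, b)), pair(pair(b, e), pair(b, e))), pair(e, b)), pair(b, pair(b, e)))   [R1 at ε]
4. m(pair(b, b), pair(m(pair(b, b), pair(h(b), pair(e, b)), pair(pair(b, e), pair(b, e))), pair(e, b)), pair(b, pair(b, e)))  →  m(pair(b, b), pair(h(b), pair(e, b)), pair(pair(b, e), pair(b, e)))   [R4 at ε]
5. m(pair(b, b), pair(h(b), pair(e, b)), pair(pair(b, e), pair(b, e)))  →  h(b)   [R4 at ε]
6. h(b)  →  b   [R1 at ε]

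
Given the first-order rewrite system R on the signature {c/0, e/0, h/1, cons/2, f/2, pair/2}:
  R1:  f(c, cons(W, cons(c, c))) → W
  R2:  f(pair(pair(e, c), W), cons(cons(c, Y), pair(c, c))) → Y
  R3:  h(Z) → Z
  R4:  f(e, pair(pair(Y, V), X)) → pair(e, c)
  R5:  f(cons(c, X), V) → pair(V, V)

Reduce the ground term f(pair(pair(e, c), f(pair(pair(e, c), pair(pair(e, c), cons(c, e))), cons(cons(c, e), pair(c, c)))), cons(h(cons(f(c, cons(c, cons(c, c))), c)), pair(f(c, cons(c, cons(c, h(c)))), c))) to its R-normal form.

1. f(pair(pair(e, c), f(pair(pair(e, c), pair(pair(e, c), cons(c, e))), cons(cons(c, e), pair(c, c)))), cons(h(cons(f(c, cons(c, cons(c, c))), c)), pair(f(c, cons(c, cons(c, h(c)))), c)))  →  f(pair(pair(e, c), e), cons(h(cons(f(c, cons(c, cons(c, c))), c)), pair(f(c, cons(c, cons(c, h(c)))), c)))   [R2 at 1.2]
2. f(pair(pair(e, c), e), cons(h(cons(f(c, cons(c, cons(c, c))), c)), pair(f(c, cons(c, cons(c, h(c)))), c)))  →  f(pair(pair(e, c), e), cons(cons(f(c, cons(c, cons(c, c))), c), pair(f(c, cons(c, cons(c, h(c)))), c)))   [R3 at 2.1]
3. f(pair(pair(e, c), e), cons(cons(f(c, cons(c, cons(c, c))), c), pair(f(c, cons(c, cons(c, h(c)))), c)))  →  f(pair(pair(e, c), e), cons(cons(c, c), pair(f(c, cons(c, cons(c, h(c)))), c)))   [R1 at 2.1.1]
4. f(pair(pair(e, c), e), cons(cons(c, c), pair(f(c, cons(c, cons(c, h(c)))), c)))  →  f(pair(pair(e, c), e), cons(cons(c, c), pair(f(c, cons(c, cons(c, c))), c)))   [R3 at 2.2.1.2.2.2]
5. f(pair(pair(e, c), e), cons(cons(c, c), pair(f(c, cons(c, cons(c, c))), c)))  →  f(pair(pair(e, c), e), cons(cons(c, c), pair(c, c)))   [R1 at 2.2.1]
6. f(pair(pair(e, c), e), cons(cons(c, c), pair(c, c)))  →  c   [R2 at ε]

c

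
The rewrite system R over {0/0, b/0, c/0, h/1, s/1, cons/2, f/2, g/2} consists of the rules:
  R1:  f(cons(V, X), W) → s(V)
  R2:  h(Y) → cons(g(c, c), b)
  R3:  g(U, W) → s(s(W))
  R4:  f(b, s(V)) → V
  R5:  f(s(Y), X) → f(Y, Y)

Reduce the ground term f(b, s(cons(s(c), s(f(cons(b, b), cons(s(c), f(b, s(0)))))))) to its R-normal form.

1. f(b, s(cons(s(c), s(f(cons(b, b), cons(s(c), f(b, s(0))))))))  →  cons(s(c), s(f(cons(b, b), cons(s(c), f(b, s(0))))))   [R4 at ε]
2. cons(s(c), s(f(cons(b, b), cons(s(c), f(b, s(0))))))  →  cons(s(c), s(s(b)))   [R1 at 2.1]

cons(s(c), s(s(b)))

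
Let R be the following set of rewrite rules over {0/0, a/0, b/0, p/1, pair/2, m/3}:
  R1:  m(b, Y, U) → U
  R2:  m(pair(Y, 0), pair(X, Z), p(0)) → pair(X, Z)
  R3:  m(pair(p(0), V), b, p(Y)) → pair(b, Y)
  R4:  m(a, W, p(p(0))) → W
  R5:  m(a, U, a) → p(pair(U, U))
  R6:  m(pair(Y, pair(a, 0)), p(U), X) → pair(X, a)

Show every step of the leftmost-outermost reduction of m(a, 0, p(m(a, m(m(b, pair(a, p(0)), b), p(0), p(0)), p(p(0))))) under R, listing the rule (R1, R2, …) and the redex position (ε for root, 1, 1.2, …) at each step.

0

1. m(a, 0, p(m(a, m(m(b, pair(a, p(0)), b), p(0), p(0)), p(p(0)))))  →  m(a, 0, p(m(m(b, pair(a, p(0)), b), p(0), p(0))))   [R4 at 3.1]
2. m(a, 0, p(m(m(b, pair(a, p(0)), b), p(0), p(0))))  →  m(a, 0, p(m(b, p(0), p(0))))   [R1 at 3.1.1]
3. m(a, 0, p(m(b, p(0), p(0))))  →  m(a, 0, p(p(0)))   [R1 at 3.1]
4. m(a, 0, p(p(0)))  →  0   [R4 at ε]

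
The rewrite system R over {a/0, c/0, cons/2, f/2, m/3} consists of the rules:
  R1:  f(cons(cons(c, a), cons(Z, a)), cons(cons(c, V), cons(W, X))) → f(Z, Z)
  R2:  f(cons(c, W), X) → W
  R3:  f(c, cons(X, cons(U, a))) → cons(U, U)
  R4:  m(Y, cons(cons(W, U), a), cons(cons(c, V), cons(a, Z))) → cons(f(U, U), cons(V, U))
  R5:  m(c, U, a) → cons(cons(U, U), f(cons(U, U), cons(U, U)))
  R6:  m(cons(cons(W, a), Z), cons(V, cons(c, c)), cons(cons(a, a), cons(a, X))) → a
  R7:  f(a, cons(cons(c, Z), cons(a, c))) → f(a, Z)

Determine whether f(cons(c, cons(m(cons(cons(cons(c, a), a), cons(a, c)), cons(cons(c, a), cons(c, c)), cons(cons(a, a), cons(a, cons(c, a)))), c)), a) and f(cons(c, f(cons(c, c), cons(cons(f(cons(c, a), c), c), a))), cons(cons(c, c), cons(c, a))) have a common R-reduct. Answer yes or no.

Reduce t₁ = f(cons(c, cons(m(cons(cons(cons(c, a), a), cons(a, c)), cons(cons(c, a), cons(c, c)), cons(cons(a, a), cons(a, cons(c, a)))), c)), a):
1. f(cons(c, cons(m(cons(cons(cons(c, a), a), cons(a, c)), cons(cons(c, a), cons(c, c)), cons(cons(a, a), cons(a, cons(c, a)))), c)), a)  →  cons(m(cons(cons(cons(c, a), a), cons(a, c)), cons(cons(c, a), cons(c, c)), cons(cons(a, a), cons(a, cons(c, a)))), c)   [R2 at ε]
2. cons(m(cons(cons(cons(c, a), a), cons(a, c)), cons(cons(c, a), cons(c, c)), cons(cons(a, a), cons(a, cons(c, a)))), c)  →  cons(a, c)   [R6 at 1]

Reduce t₂ = f(cons(c, f(cons(c, c), cons(cons(f(cons(c, a), c), c), a))), cons(cons(c, c), cons(c, a))):
1. f(cons(c, f(cons(c, c), cons(cons(f(cons(c, a), c), c), a))), cons(cons(c, c), cons(c, a)))  →  f(cons(c, c), cons(cons(f(cons(c, a), c), c), a))   [R2 at ε]
2. f(cons(c, c), cons(cons(f(cons(c, a), c), c), a))  →  c   [R2 at ε]

no — NF(t₁) = cons(a, c), NF(t₂) = c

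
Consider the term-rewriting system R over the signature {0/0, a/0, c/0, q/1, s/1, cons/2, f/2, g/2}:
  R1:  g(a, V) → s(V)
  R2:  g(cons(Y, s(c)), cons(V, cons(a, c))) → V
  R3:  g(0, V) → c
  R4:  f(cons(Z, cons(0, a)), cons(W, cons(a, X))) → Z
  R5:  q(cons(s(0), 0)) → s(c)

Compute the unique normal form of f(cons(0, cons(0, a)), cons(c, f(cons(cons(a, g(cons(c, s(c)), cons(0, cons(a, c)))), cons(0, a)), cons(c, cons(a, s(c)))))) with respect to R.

0

1. f(cons(0, cons(0, a)), cons(c, f(cons(cons(a, g(cons(c, s(c)), cons(0, cons(a, c)))), cons(0, a)), cons(c, cons(a, s(c))))))  →  f(cons(0, cons(0, a)), cons(c, cons(a, g(cons(c, s(c)), cons(0, cons(a, c))))))   [R4 at 2.2]
2. f(cons(0, cons(0, a)), cons(c, cons(a, g(cons(c, s(c)), cons(0, cons(a, c))))))  →  0   [R4 at ε]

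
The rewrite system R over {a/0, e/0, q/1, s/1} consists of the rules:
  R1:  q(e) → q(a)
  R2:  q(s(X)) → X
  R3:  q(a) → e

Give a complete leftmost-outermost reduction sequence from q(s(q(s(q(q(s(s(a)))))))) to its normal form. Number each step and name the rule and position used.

a

1. q(s(q(s(q(q(s(s(a))))))))  →  q(s(q(q(s(s(a))))))   [R2 at ε]
2. q(s(q(q(s(s(a))))))  →  q(q(s(s(a))))   [R2 at ε]
3. q(q(s(s(a))))  →  q(s(a))   [R2 at 1]
4. q(s(a))  →  a   [R2 at ε]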